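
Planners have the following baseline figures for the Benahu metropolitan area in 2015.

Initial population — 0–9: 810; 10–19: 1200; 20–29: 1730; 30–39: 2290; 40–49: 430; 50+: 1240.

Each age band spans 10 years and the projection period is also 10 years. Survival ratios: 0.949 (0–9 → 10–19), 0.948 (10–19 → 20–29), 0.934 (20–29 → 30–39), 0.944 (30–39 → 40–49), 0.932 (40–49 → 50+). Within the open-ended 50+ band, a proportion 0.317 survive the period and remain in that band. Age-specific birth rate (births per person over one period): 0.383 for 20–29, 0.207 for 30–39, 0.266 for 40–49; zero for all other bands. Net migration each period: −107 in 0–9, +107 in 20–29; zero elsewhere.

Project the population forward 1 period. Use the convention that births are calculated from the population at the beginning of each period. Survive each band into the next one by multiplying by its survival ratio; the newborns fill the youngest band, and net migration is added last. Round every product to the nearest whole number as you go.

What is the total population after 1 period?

Period 1:
Births: 1730 × 0.383 = 663, 2290 × 0.207 = 474, 430 × 0.266 = 114 — total 1251
10–19: 810 × 0.949 = 769
20–29: 1200 × 0.948 = 1138
30–39: 1730 × 0.934 = 1616
40–49: 2290 × 0.944 = 2162
50+: 430 × 0.932 + 1240 × 0.317 = 401 + 393 = 794
Net migration: 0–9 − 107 → 1144; 20–29 + 107 → 1245
End of period: [1144, 769, 1245, 1616, 2162, 794]
Total after period 1: 1144 + 769 + 1245 + 1616 + 2162 + 794 = 7730

7730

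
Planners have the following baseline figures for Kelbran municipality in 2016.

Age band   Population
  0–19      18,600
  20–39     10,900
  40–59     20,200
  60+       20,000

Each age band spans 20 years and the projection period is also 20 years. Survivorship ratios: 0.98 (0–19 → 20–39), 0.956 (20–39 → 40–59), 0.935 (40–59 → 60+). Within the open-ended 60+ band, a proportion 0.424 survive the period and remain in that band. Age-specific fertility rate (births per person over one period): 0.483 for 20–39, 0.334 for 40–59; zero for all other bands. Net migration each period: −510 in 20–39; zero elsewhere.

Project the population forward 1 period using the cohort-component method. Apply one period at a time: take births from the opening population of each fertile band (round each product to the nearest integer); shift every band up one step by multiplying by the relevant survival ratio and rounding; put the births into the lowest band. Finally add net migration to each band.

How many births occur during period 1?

12012

Let band 1 be 0–19 through band 4 = 60+.
Period 1:
Births: 10900 * 0.483 = 5265, 20200 * 0.334 = 6747 ⇒ total 12012
Band 2: 18600 * 0.98 = 18228
Band 3: 10900 * 0.956 = 10420
Band 4: 20200 * 0.935 + 20000 * 0.424 = 18887 + 8480 = 27367
Net migration: Band 2 − 510 → 17718
Population now: 0–19=12012, 20–39=17718, 40–59=10420, 60+=27367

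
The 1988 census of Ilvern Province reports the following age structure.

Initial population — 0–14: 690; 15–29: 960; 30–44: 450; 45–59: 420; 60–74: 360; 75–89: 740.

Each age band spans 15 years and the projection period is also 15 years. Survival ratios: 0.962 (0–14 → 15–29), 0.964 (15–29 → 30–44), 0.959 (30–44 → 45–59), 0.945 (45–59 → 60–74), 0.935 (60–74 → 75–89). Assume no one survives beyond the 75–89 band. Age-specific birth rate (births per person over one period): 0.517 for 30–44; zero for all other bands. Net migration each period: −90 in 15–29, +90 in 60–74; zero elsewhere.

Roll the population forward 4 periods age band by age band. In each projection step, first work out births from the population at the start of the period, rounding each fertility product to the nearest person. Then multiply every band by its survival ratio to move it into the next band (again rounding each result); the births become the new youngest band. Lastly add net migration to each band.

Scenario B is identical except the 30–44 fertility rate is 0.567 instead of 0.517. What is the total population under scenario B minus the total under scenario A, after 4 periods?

105

Period 1:
Births: 450 × 0.517 = 233
15–29: 690 × 0.962 = 664
30–44: 960 × 0.964 = 925
45–59: 450 × 0.959 = 432
60–74: 420 × 0.945 = 397
75–89: 360 × 0.935 = 337
Net migration: 15–29 − 90 → 574; 60–74 + 90 → 487
End of period: [233, 574, 925, 432, 487, 337]
Period 2:
Births: 925 × 0.517 = 478
15–29: 233 × 0.962 = 224
30–44: 574 × 0.964 = 553
45–59: 925 × 0.959 = 887
60–74: 432 × 0.945 = 408
75–89: 487 × 0.935 = 455
Net migration: 15–29 − 90 → 134; 60–74 + 90 → 498
End of period: [478, 134, 553, 887, 498, 455]
Period 3:
Births: 553 × 0.517 = 286
15–29: 478 × 0.962 = 460
30–44: 134 × 0.964 = 129
45–59: 553 × 0.959 = 530
60–74: 887 × 0.945 = 838
75–89: 498 × 0.935 = 466
Net migration: 15–29 − 90 → 370; 60–74 + 90 → 928
End of period: [286, 370, 129, 530, 928, 466]
Period 4:
Births: 129 × 0.517 = 67
15–29: 286 × 0.962 = 275
30–44: 370 × 0.964 = 357
45–59: 129 × 0.959 = 124
60–74: 530 × 0.945 = 501
75–89: 928 × 0.935 = 868
Net migration: 15–29 − 90 → 185; 60–74 + 90 → 591
End of period: [67, 185, 357, 124, 591, 868]
Scenario A total after 4 periods: 2192
Scenario B projection —
Period 1:
Births: 450 × 0.567 = 255
15–29: 690 × 0.962 = 664
30–44: 960 × 0.964 = 925
45–59: 450 × 0.959 = 432
60–74: 420 × 0.945 = 397
75–89: 360 × 0.935 = 337
Net migration: 15–29 − 90 → 574; 60–74 + 90 → 487
End of period: [255, 574, 925, 432, 487, 337]
Period 2:
Births: 925 × 0.567 = 524
15–29: 255 × 0.962 = 245
30–44: 574 × 0.964 = 553
45–59: 925 × 0.959 = 887
60–74: 432 × 0.945 = 408
75–89: 487 × 0.935 = 455
Net migration: 15–29 − 90 → 155; 60–74 + 90 → 498
End of period: [524, 155, 553, 887, 498, 455]
Period 3:
Births: 553 × 0.567 = 314
15–29: 524 × 0.962 = 504
30–44: 155 × 0.964 = 149
45–59: 553 × 0.959 = 530
60–74: 887 × 0.945 = 838
75–89: 498 × 0.935 = 466
Net migration: 15–29 − 90 → 414; 60–74 + 90 → 928
End of period: [314, 414, 149, 530, 928, 466]
Period 4:
Births: 149 × 0.567 = 84
15–29: 314 × 0.962 = 302
30–44: 414 × 0.964 = 399
45–59: 149 × 0.959 = 143
60–74: 530 × 0.945 = 501
75–89: 928 × 0.935 = 868
Net migration: 15–29 − 90 → 212; 60–74 + 90 → 591
End of period: [84, 212, 399, 143, 591, 868]
Scenario B total after 4 periods: 2297
Difference B − A = 2297 − 2192 = 105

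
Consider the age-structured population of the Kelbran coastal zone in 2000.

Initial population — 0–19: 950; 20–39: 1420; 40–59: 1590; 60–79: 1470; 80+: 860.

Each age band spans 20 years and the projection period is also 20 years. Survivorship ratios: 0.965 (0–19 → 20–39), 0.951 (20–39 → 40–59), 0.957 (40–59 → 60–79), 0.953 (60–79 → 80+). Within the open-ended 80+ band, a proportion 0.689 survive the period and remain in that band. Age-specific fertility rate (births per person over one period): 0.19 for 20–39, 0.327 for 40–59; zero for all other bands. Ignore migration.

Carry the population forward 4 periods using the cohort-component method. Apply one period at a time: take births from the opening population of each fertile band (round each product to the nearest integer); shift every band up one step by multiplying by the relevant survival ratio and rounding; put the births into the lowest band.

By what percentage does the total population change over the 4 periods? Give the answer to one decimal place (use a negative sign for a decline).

-20.4

Call the groups 1 to 5, youngest first.
Period 1.
Births: 1420 × 0.19 = 270, 1590 × 0.327 = 520 ⇒ total 790
Group 2: 950 × 0.965 = 917
Group 3: 1420 × 0.951 = 1350
Group 4: 1590 × 0.957 = 1522
Group 5: 1470 × 0.953 + 860 × 0.689 = 1401 + 593 = 1994
Population now: 0–19=790, 20–39=917, 40–59=1350, 60–79=1522, 80+=1994
Period 2.
Births: 917 × 0.19 = 174, 1350 × 0.327 = 441 ⇒ total 615
Group 2: 790 × 0.965 = 762
Group 3: 917 × 0.951 = 872
Group 4: 1350 × 0.957 = 1292
Group 5: 1522 × 0.953 + 1994 × 0.689 = 1450 + 1374 = 2824
Population now: 0–19=615, 20–39=762, 40–59=872, 60–79=1292, 80+=2824
Period 3.
Births: 762 × 0.19 = 145, 872 × 0.327 = 285 ⇒ total 430
Group 2: 615 × 0.965 = 593
Group 3: 762 × 0.951 = 725
Group 4: 872 × 0.957 = 835
Group 5: 1292 × 0.953 + 2824 × 0.689 = 1231 + 1946 = 3177
Population now: 0–19=430, 20–39=593, 40–59=725, 60–79=835, 80+=3177
Period 4.
Births: 593 × 0.19 = 113, 725 × 0.327 = 237 ⇒ total 350
Group 2: 430 × 0.965 = 415
Group 3: 593 × 0.951 = 564
Group 4: 725 × 0.957 = 694
Group 5: 835 × 0.953 + 3177 × 0.689 = 796 + 2189 = 2985
Population now: 0–19=350, 20–39=415, 40–59=564, 60–79=694, 80+=2985
Total: 6290 → 5008; change = -1282; percentage change = -20.4%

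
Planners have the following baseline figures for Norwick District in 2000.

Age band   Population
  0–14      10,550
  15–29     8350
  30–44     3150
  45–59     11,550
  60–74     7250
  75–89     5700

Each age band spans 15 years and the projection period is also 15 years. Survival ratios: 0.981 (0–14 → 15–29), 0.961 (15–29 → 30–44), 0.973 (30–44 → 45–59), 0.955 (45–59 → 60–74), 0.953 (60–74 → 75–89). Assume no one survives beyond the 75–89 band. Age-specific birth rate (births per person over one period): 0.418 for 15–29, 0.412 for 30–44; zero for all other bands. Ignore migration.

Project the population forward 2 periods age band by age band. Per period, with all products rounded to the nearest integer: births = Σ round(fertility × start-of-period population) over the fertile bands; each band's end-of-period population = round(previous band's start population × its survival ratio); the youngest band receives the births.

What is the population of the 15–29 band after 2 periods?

4697

— Period 1 —
Births: 8350 × 0.418 = 3490  |  3150 × 0.412 = 1298 → 4788
15–29: 10550 × 0.981 = 10350
30–44: 8350 × 0.961 = 8024
45–59: 3150 × 0.973 = 3065
60–74: 11550 × 0.955 = 11030
75–89: 7250 × 0.953 = 6909
Giving 4788 / 10350 / 8024 / 3065 / 11030 / 6909.
— Period 2 —
Births: 10350 × 0.418 = 4326  |  8024 × 0.412 = 3306 → 7632
15–29: 4788 × 0.981 = 4697
30–44: 10350 × 0.961 = 9946
45–59: 8024 × 0.973 = 7807
60–74: 3065 × 0.955 = 2927
75–89: 11030 × 0.953 = 10512
Giving 7632 / 4697 / 9946 / 7807 / 2927 / 10512.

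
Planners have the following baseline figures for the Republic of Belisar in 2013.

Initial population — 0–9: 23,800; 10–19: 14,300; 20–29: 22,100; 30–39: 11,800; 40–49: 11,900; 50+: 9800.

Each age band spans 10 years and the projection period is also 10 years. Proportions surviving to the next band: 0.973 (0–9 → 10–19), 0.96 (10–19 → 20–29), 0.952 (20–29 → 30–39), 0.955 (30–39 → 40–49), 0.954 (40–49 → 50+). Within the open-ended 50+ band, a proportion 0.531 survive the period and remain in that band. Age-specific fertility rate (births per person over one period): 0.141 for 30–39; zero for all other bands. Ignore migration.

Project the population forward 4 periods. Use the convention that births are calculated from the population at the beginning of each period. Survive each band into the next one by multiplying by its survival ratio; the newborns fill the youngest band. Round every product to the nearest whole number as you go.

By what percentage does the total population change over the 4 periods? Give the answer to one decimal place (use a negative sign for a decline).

-39.3

Let group 1 be 0–9 through group 6 = 50+.
[period 1]
Births: 11800 × 0.141 = 1664
Group 2: 23800 × 0.973 = 23157
Group 3: 14300 × 0.96 = 13728
Group 4: 22100 × 0.952 = 21039
Group 5: 11800 × 0.955 = 11269
Group 6: 11900 × 0.954 + 9800 × 0.531 = 11353 + 5204 = 16557
Population now: 0–9=1664, 10–19=23157, 20–29=13728, 30–39=21039, 40–49=11269, 50+=16557
[period 2]
Births: 21039 × 0.141 = 2966
Group 2: 1664 × 0.973 = 1619
Group 3: 23157 × 0.96 = 22231
Group 4: 13728 × 0.952 = 13069
Group 5: 21039 × 0.955 = 20092
Group 6: 11269 × 0.954 + 16557 × 0.531 = 10751 + 8792 = 19543
Population now: 0–9=2966, 10–19=1619, 20–29=22231, 30–39=13069, 40–49=20092, 50+=19543
[period 3]
Births: 13069 × 0.141 = 1843
Group 2: 2966 × 0.973 = 2886
Group 3: 1619 × 0.96 = 1554
Group 4: 22231 × 0.952 = 21164
Group 5: 13069 × 0.955 = 12481
Group 6: 20092 × 0.954 + 19543 × 0.531 = 19168 + 10377 = 29545
Population now: 0–9=1843, 10–19=2886, 20–29=1554, 30–39=21164, 40–49=12481, 50+=29545
[period 4]
Births: 21164 × 0.141 = 2984
Group 2: 1843 × 0.973 = 1793
Group 3: 2886 × 0.96 = 2771
Group 4: 1554 × 0.952 = 1479
Group 5: 21164 × 0.955 = 20212
Group 6: 12481 × 0.954 + 29545 × 0.531 = 11907 + 15688 = 27595
Population now: 0–9=2984, 10–19=1793, 20–29=2771, 30–39=1479, 40–49=20212, 50+=27595
Total: 93700 → 56834; change = -36866; percentage change = -39.3%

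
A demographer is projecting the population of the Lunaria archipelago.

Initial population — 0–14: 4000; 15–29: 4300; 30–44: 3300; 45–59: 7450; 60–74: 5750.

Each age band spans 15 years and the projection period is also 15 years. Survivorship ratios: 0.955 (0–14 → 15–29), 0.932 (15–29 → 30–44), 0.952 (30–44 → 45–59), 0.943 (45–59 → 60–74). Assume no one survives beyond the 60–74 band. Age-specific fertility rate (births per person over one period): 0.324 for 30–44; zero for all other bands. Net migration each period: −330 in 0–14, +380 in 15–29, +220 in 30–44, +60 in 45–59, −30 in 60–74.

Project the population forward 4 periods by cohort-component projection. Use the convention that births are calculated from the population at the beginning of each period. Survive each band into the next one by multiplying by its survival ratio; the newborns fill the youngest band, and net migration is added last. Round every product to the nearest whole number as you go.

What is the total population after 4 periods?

Numbering the groups 1..5 from youngest to oldest:
After projecting period 1:
Births: 3300 × 0.324 = 1069
Group 2: 4000 × 0.955 = 3820
Group 3: 4300 × 0.932 = 4008
Group 4: 3300 × 0.952 = 3142
Group 5: 7450 × 0.943 = 7025
Net migration: Group 1 − 330 → 739; Group 2 + 380 → 4200; Group 3 + 220 → 4228; Group 4 + 60 → 3202; Group 5 − 30 → 6995
→ [739, 4200, 4228, 3202, 6995]
After projecting period 2:
Births: 4228 × 0.324 = 1370
Group 2: 739 × 0.955 = 706
Group 3: 4200 × 0.932 = 3914
Group 4: 4228 × 0.952 = 4025
Group 5: 3202 × 0.943 = 3019
Net migration: Group 1 − 330 → 1040; Group 2 + 380 → 1086; Group 3 + 220 → 4134; Group 4 + 60 → 4085; Group 5 − 30 → 2989
→ [1040, 1086, 4134, 4085, 2989]
After projecting period 3:
Births: 4134 × 0.324 = 1339
Group 2: 1040 × 0.955 = 993
Group 3: 1086 × 0.932 = 1012
Group 4: 4134 × 0.952 = 3936
Group 5: 4085 × 0.943 = 3852
Net migration: Group 1 − 330 → 1009; Group 2 + 380 → 1373; Group 3 + 220 → 1232; Group 4 + 60 → 3996; Group 5 − 30 → 3822
→ [1009, 1373, 1232, 3996, 3822]
After projecting period 4:
Births: 1232 × 0.324 = 399
Group 2: 1009 × 0.955 = 964
Group 3: 1373 × 0.932 = 1280
Group 4: 1232 × 0.952 = 1173
Group 5: 3996 × 0.943 = 3768
Net migration: Group 1 − 330 → 69; Group 2 + 380 → 1344; Group 3 + 220 → 1500; Group 4 + 60 → 1233; Group 5 − 30 → 3738
→ [69, 1344, 1500, 1233, 3738]
Total after period 4: 69 + 1344 + 1500 + 1233 + 3738 = 7884

7884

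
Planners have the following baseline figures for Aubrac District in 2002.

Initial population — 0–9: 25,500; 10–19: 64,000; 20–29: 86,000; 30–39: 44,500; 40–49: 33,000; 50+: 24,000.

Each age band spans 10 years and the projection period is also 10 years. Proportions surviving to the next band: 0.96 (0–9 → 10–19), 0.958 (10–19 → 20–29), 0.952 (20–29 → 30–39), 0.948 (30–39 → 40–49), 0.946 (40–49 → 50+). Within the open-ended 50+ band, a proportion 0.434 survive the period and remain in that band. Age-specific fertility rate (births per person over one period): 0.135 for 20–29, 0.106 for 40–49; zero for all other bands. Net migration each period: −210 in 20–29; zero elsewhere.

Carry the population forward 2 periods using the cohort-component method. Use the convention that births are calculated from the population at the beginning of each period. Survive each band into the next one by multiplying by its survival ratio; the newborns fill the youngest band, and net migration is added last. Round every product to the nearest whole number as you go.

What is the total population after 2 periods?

Period 1.
Births: 86000 × 0.135 = 11610  |  33000 × 0.106 = 3498 → 15108
10–19: 25500 × 0.96 = 24480
20–29: 64000 × 0.958 = 61312
30–39: 86000 × 0.952 = 81872
40–49: 44500 × 0.948 = 42186
50+: 33000 × 0.946 + 24000 × 0.434 = 31218 + 10416 = 41634
Net migration: 20–29 − 210 → 61102
Population now: 0–9=15108, 10–19=24480, 20–29=61102, 30–39=81872, 40–49=42186, 50+=41634
Period 2.
Births: 61102 × 0.135 = 8249  |  42186 × 0.106 = 4472 → 12721
10–19: 15108 × 0.96 = 14504
20–29: 24480 × 0.958 = 23452
30–39: 61102 × 0.952 = 58169
40–49: 81872 × 0.948 = 77615
50+: 42186 × 0.946 + 41634 × 0.434 = 39908 + 18069 = 57977
Net migration: 20–29 − 210 → 23242
Population now: 0–9=12721, 10–19=14504, 20–29=23242, 30–39=58169, 40–49=77615, 50+=57977
Total after period 2: 12721 + 14504 + 23242 + 58169 + 77615 + 57977 = 244228

244228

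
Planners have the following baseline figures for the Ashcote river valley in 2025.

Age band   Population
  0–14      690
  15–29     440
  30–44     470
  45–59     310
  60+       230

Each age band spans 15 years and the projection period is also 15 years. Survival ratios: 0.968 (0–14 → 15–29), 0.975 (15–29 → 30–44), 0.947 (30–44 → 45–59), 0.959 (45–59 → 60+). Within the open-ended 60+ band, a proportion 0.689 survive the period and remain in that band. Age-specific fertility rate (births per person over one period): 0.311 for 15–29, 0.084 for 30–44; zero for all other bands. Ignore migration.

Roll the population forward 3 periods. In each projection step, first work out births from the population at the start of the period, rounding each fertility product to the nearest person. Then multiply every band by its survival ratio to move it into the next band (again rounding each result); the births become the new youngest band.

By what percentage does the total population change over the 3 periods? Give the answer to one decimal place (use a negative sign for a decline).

-5.4

Let band 1 be 0–14 through band 5 = 60+.
[period 1]
Births: 440 × 0.311 = 137 ; 470 × 0.084 = 39 ⇒ total 176
Band 2: 690 × 0.968 = 668
Band 3: 440 × 0.975 = 429
Band 4: 470 × 0.947 = 445
Band 5: 310 × 0.959 + 230 × 0.689 = 297 + 158 = 455
→ [176, 668, 429, 445, 455]
[period 2]
Births: 668 × 0.311 = 208 ; 429 × 0.084 = 36 ⇒ total 244
Band 2: 176 × 0.968 = 170
Band 3: 668 × 0.975 = 651
Band 4: 429 × 0.947 = 406
Band 5: 445 × 0.959 + 455 × 0.689 = 427 + 313 = 740
→ [244, 170, 651, 406, 740]
[period 3]
Births: 170 × 0.311 = 53 ; 651 × 0.084 = 55 ⇒ total 108
Band 2: 244 × 0.968 = 236
Band 3: 170 × 0.975 = 166
Band 4: 651 × 0.947 = 616
Band 5: 406 × 0.959 + 740 × 0.689 = 389 + 510 = 899
→ [108, 236, 166, 616, 899]
Total: 2140 → 2025; change = -115; percentage change = -5.4%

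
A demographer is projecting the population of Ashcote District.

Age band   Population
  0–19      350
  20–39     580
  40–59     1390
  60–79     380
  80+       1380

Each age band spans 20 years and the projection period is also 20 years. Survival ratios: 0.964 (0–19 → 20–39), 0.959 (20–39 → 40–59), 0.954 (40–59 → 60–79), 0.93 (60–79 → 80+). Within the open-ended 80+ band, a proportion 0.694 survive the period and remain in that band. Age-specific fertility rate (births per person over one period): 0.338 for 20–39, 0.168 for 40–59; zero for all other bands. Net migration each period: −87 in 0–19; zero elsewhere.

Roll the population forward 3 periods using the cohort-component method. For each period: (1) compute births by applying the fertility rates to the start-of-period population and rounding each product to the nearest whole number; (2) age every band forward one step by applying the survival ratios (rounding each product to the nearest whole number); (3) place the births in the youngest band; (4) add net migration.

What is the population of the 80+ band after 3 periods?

1980

Call the bands 1 to 5, youngest first.
— Period 1 —
Births: 580 × 0.338 = 196 ; 1390 × 0.168 = 234 → total 430
Band 2: 350 × 0.964 = 337
Band 3: 580 × 0.959 = 556
Band 4: 1390 × 0.954 = 1326
Band 5: 380 × 0.93 + 1380 × 0.694 = 353 + 958 = 1311
Net migration: Band 1 − 87 → 343
Population now: 0–19=343, 20–39=337, 40–59=556, 60–79=1326, 80+=1311
— Period 2 —
Births: 337 × 0.338 = 114 ; 556 × 0.168 = 93 → total 207
Band 2: 343 × 0.964 = 331
Band 3: 337 × 0.959 = 323
Band 4: 556 × 0.954 = 530
Band 5: 1326 × 0.93 + 1311 × 0.694 = 1233 + 910 = 2143
Net migration: Band 1 − 87 → 120
Population now: 0–19=120, 20–39=331, 40–59=323, 60–79=530, 80+=2143
— Period 3 —
Births: 331 × 0.338 = 112 ; 323 × 0.168 = 54 → total 166
Band 2: 120 × 0.964 = 116
Band 3: 331 × 0.959 = 317
Band 4: 323 × 0.954 = 308
Band 5: 530 × 0.93 + 2143 × 0.694 = 493 + 1487 = 1980
Net migration: Band 1 − 87 → 79
Population now: 0–19=79, 20–39=116, 40–59=317, 60–79=308, 80+=1980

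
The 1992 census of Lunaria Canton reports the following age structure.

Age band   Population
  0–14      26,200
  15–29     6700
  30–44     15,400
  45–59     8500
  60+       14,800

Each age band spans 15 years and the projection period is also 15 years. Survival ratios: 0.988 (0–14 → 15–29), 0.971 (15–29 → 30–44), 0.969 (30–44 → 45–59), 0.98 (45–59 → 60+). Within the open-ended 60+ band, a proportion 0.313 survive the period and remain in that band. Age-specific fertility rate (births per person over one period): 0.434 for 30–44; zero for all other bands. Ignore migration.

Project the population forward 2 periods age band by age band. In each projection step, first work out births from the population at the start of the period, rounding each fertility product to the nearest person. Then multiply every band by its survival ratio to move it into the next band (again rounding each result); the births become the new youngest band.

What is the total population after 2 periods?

— Period 1 —
Births: 15400 * 0.434 = 6684
15–29: 26200 * 0.988 = 25886
30–44: 6700 * 0.971 = 6506
45–59: 15400 * 0.969 = 14923
60+: 8500 * 0.98 + 14800 * 0.313 = 8330 + 4632 = 12962
Giving 6684 / 25886 / 6506 / 14923 / 12962.
— Period 2 —
Births: 6506 * 0.434 = 2824
15–29: 6684 * 0.988 = 6604
30–44: 25886 * 0.971 = 25135
45–59: 6506 * 0.969 = 6304
60+: 14923 * 0.98 + 12962 * 0.313 = 14625 + 4057 = 18682
Giving 2824 / 6604 / 25135 / 6304 / 18682.
Total after period 2: 2824 + 6604 + 25135 + 6304 + 18682 = 59549

59549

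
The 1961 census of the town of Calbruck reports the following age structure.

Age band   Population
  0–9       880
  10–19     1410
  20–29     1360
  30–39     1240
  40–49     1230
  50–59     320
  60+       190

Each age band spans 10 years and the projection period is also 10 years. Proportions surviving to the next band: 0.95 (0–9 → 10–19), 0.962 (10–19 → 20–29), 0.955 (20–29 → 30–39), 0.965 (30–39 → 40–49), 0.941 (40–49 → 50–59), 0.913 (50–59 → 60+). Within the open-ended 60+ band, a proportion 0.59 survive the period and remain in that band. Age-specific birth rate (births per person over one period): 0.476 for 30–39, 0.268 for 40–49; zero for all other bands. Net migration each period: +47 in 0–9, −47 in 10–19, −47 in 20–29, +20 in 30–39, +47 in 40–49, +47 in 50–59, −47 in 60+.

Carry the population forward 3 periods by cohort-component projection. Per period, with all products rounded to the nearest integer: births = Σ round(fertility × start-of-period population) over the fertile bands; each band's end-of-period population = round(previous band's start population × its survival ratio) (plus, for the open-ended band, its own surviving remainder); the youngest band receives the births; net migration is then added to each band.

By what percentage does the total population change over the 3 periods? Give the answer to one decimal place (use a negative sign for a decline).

17.4

(Bands numbered youngest = 1 to oldest = 7.)
Period 1.
Births: 1240 * 0.476 = 590  |  1230 * 0.268 = 330 → total 920
Band 2: 880 * 0.95 = 836
Band 3: 1410 * 0.962 = 1356
Band 4: 1360 * 0.955 = 1299
Band 5: 1240 * 0.965 = 1197
Band 6: 1230 * 0.941 = 1157
Band 7: 320 * 0.913 + 190 * 0.59 = 292 + 112 = 404
Net migration: Band 1 + 47 → 967; Band 2 − 47 → 789; Band 3 − 47 → 1309; Band 4 + 20 → 1319; Band 5 + 47 → 1244; Band 6 + 47 → 1204; Band 7 − 47 → 357
Giving 967 / 789 / 1309 / 1319 / 1244 / 1204 / 357.
Period 2.
Births: 1319 * 0.476 = 628  |  1244 * 0.268 = 333 → total 961
Band 2: 967 * 0.95 = 919
Band 3: 789 * 0.962 = 759
Band 4: 1309 * 0.955 = 1250
Band 5: 1319 * 0.965 = 1273
Band 6: 1244 * 0.941 = 1171
Band 7: 1204 * 0.913 + 357 * 0.59 = 1099 + 211 = 1310
Net migration: Band 1 + 47 → 1008; Band 2 − 47 → 872; Band 3 − 47 → 712; Band 4 + 20 → 1270; Band 5 + 47 → 1320; Band 6 + 47 → 1218; Band 7 − 47 → 1263
Giving 1008 / 872 / 712 / 1270 / 1320 / 1218 / 1263.
Period 3.
Births: 1270 * 0.476 = 605  |  1320 * 0.268 = 354 → total 959
Band 2: 1008 * 0.95 = 958
Band 3: 872 * 0.962 = 839
Band 4: 712 * 0.955 = 680
Band 5: 1270 * 0.965 = 1226
Band 6: 1320 * 0.941 = 1242
Band 7: 1218 * 0.913 + 1263 * 0.59 = 1112 + 745 = 1857
Net migration: Band 1 + 47 → 1006; Band 2 − 47 → 911; Band 3 − 47 → 792; Band 4 + 20 → 700; Band 5 + 47 → 1273; Band 6 + 47 → 1289; Band 7 − 47 → 1810
Giving 1006 / 911 / 792 / 700 / 1273 / 1289 / 1810.
Total: 6630 → 7781; change = 1151; percentage change = 17.4%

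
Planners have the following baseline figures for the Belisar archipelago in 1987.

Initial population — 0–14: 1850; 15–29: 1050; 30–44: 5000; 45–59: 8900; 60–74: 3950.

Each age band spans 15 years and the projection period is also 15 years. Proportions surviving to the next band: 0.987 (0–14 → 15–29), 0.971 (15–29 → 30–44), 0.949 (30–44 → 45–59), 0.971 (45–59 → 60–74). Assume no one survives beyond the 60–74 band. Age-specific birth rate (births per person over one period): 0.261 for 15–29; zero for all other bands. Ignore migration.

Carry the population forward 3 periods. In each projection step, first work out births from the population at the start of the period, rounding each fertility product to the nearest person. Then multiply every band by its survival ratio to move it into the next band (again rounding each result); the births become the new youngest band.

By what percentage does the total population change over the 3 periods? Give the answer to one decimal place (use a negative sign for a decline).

-83.5

Period 1:
Births: 1050 * 0.261 = 274
15–29: 1850 * 0.987 = 1826
30–44: 1050 * 0.971 = 1020
45–59: 5000 * 0.949 = 4745
60–74: 8900 * 0.971 = 8642
End of period: [274, 1826, 1020, 4745, 8642]
Period 2:
Births: 1826 * 0.261 = 477
15–29: 274 * 0.987 = 270
30–44: 1826 * 0.971 = 1773
45–59: 1020 * 0.949 = 968
60–74: 4745 * 0.971 = 4607
End of period: [477, 270, 1773, 968, 4607]
Period 3:
Births: 270 * 0.261 = 70
15–29: 477 * 0.987 = 471
30–44: 270 * 0.971 = 262
45–59: 1773 * 0.949 = 1683
60–74: 968 * 0.971 = 940
End of period: [70, 471, 262, 1683, 940]
Total: 20750 → 3426; change = -17324; percentage change = -83.5%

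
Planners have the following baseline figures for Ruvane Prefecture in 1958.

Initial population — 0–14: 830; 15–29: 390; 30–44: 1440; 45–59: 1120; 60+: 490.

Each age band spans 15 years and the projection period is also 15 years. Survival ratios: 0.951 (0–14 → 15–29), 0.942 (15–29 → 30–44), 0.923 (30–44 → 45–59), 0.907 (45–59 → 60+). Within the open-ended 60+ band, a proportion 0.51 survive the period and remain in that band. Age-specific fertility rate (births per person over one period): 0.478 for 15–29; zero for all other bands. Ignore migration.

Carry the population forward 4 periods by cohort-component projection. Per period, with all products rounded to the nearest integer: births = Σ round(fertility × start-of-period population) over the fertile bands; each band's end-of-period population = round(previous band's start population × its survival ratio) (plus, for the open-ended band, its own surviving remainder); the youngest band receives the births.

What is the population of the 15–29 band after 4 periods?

— Period 1 —
Births: 390 × 0.478 = 186
15–29: 830 × 0.951 = 789
30–44: 390 × 0.942 = 367
45–59: 1440 × 0.923 = 1329
60+: 1120 × 0.907 + 490 × 0.51 = 1016 + 250 = 1266
→ [186, 789, 367, 1329, 1266]
— Period 2 —
Births: 789 × 0.478 = 377
15–29: 186 × 0.951 = 177
30–44: 789 × 0.942 = 743
45–59: 367 × 0.923 = 339
60+: 1329 × 0.907 + 1266 × 0.51 = 1205 + 646 = 1851
→ [377, 177, 743, 339, 1851]
— Period 3 —
Births: 177 × 0.478 = 85
15–29: 377 × 0.951 = 359
30–44: 177 × 0.942 = 167
45–59: 743 × 0.923 = 686
60+: 339 × 0.907 + 1851 × 0.51 = 307 + 944 = 1251
→ [85, 359, 167, 686, 1251]
— Period 4 —
Births: 359 × 0.478 = 172
15–29: 85 × 0.951 = 81
30–44: 359 × 0.942 = 338
45–59: 167 × 0.923 = 154
60+: 686 × 0.907 + 1251 × 0.51 = 622 + 638 = 1260
→ [172, 81, 338, 154, 1260]

81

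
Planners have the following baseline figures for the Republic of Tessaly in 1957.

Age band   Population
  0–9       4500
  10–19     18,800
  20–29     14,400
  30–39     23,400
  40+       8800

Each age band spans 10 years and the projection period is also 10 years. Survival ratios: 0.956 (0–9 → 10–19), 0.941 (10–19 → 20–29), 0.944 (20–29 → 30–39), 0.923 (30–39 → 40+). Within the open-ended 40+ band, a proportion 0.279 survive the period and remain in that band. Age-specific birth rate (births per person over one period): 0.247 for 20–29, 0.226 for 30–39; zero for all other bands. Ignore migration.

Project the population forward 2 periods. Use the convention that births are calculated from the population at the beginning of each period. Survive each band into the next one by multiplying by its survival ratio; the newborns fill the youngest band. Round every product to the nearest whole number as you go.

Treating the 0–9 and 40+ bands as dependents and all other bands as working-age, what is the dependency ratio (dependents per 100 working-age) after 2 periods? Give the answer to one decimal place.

91.4

(Groups numbered youngest = 1 to oldest = 5.)
— Period 1 —
Births: 14400 × 0.247 = 3557 ; 23400 × 0.226 = 5288 → 8845
Group 2: 4500 × 0.956 = 4302
Group 3: 18800 × 0.941 = 17691
Group 4: 14400 × 0.944 = 13594
Group 5: 23400 × 0.923 + 8800 × 0.279 = 21598 + 2455 = 24053
End of period: [8845, 4302, 17691, 13594, 24053]
— Period 2 —
Births: 17691 × 0.247 = 4370 ; 13594 × 0.226 = 3072 → 7442
Group 2: 8845 × 0.956 = 8456
Group 3: 4302 × 0.941 = 4048
Group 4: 17691 × 0.944 = 16700
Group 5: 13594 × 0.923 + 24053 × 0.279 = 12547 + 6711 = 19258
End of period: [7442, 8456, 4048, 16700, 19258]
Dependents (band 0–9 + band 40+) = 7442 + 19258 = 26700; working-age = 29204; ratio = 26700/29204 × 100 = 91.4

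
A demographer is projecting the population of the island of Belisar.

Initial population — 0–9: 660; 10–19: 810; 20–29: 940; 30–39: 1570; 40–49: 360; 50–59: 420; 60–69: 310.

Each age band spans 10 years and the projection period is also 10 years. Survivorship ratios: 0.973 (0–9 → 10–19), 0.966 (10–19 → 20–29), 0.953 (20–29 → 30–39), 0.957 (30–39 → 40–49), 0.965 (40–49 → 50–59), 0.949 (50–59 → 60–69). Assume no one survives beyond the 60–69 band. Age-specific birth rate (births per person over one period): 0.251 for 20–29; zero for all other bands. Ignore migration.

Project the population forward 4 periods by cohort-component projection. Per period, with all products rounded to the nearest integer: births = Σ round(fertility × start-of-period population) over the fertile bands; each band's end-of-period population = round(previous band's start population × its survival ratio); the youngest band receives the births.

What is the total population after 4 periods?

Let band 1 be 0–9 through band 7 = 60–69.
— Period 1 —
Births: 940 × 0.251 = 236
Band 2: 660 × 0.973 = 642
Band 3: 810 × 0.966 = 782
Band 4: 940 × 0.953 = 896
Band 5: 1570 × 0.957 = 1502
Band 6: 360 × 0.965 = 347
Band 7: 420 × 0.949 = 399
End of period: [236, 642, 782, 896, 1502, 347, 399]
— Period 2 —
Births: 782 × 0.251 = 196
Band 2: 236 × 0.973 = 230
Band 3: 642 × 0.966 = 620
Band 4: 782 × 0.953 = 745
Band 5: 896 × 0.957 = 857
Band 6: 1502 × 0.965 = 1449
Band 7: 347 × 0.949 = 329
End of period: [196, 230, 620, 745, 857, 1449, 329]
— Period 3 —
Births: 620 × 0.251 = 156
Band 2: 196 × 0.973 = 191
Band 3: 230 × 0.966 = 222
Band 4: 620 × 0.953 = 591
Band 5: 745 × 0.957 = 713
Band 6: 857 × 0.965 = 827
Band 7: 1449 × 0.949 = 1375
End of period: [156, 191, 222, 591, 713, 827, 1375]
— Period 4 —
Births: 222 × 0.251 = 56
Band 2: 156 × 0.973 = 152
Band 3: 191 × 0.966 = 185
Band 4: 222 × 0.953 = 212
Band 5: 591 × 0.957 = 566
Band 6: 713 × 0.965 = 688
Band 7: 827 × 0.949 = 785
End of period: [56, 152, 185, 212, 566, 688, 785]
Total after period 4: 56 + 152 + 185 + 212 + 566 + 688 + 785 = 2644

2644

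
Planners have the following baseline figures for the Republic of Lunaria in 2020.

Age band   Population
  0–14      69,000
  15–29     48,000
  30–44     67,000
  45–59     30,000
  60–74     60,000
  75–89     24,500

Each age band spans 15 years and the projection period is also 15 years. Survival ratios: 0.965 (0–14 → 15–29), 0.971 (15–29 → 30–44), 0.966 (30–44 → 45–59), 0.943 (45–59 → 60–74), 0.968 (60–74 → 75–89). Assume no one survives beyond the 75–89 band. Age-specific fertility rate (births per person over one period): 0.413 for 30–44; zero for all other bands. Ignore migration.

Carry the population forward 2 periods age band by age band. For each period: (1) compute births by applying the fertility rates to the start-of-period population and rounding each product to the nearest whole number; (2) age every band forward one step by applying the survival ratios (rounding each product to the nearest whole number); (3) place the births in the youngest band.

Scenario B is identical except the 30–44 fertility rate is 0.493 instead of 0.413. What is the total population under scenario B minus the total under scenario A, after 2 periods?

8901

Period 1.
Births: 67000 × 0.413 = 27671
15–29: 69000 × 0.965 = 66585
30–44: 48000 × 0.971 = 46608
45–59: 67000 × 0.966 = 64722
60–74: 30000 × 0.943 = 28290
75–89: 60000 × 0.968 = 58080
→ [27671, 66585, 46608, 64722, 28290, 58080]
Period 2.
Births: 46608 × 0.413 = 19249
15–29: 27671 × 0.965 = 26703
30–44: 66585 × 0.971 = 64654
45–59: 46608 × 0.966 = 45023
60–74: 64722 × 0.943 = 61033
75–89: 28290 × 0.968 = 27385
→ [19249, 26703, 64654, 45023, 61033, 27385]
Scenario A total after 2 periods: 244047
Scenario B projection —
Period 1.
Births: 67000 × 0.493 = 33031
15–29: 69000 × 0.965 = 66585
30–44: 48000 × 0.971 = 46608
45–59: 67000 × 0.966 = 64722
60–74: 30000 × 0.943 = 28290
75–89: 60000 × 0.968 = 58080
→ [33031, 66585, 46608, 64722, 28290, 58080]
Period 2.
Births: 46608 × 0.493 = 22978
15–29: 33031 × 0.965 = 31875
30–44: 66585 × 0.971 = 64654
45–59: 46608 × 0.966 = 45023
60–74: 64722 × 0.943 = 61033
75–89: 28290 × 0.968 = 27385
→ [22978, 31875, 64654, 45023, 61033, 27385]
Scenario B total after 2 periods: 252948
Difference B − A = 252948 − 244047 = 8901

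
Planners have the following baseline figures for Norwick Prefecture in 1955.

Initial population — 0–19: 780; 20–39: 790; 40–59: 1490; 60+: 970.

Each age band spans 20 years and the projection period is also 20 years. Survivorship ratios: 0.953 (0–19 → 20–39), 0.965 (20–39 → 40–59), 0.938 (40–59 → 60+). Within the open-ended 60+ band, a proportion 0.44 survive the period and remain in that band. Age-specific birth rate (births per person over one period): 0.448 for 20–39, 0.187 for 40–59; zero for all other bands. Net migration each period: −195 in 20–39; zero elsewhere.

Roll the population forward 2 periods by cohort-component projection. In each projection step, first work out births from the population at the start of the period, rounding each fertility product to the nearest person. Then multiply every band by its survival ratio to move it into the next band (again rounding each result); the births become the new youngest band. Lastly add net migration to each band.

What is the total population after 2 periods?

2843

Period 1:
Births: 790 × 0.448 = 354  |  1490 × 0.187 = 279 ⇒ total 633
20–39: 780 × 0.953 = 743
40–59: 790 × 0.965 = 762
60+: 1490 × 0.938 + 970 × 0.44 = 1398 + 427 = 1825
Net migration: 20–39 − 195 → 548
→ [633, 548, 762, 1825]
Period 2:
Births: 548 × 0.448 = 246  |  762 × 0.187 = 142 ⇒ total 388
20–39: 633 × 0.953 = 603
40–59: 548 × 0.965 = 529
60+: 762 × 0.938 + 1825 × 0.44 = 715 + 803 = 1518
Net migration: 20–39 − 195 → 408
→ [388, 408, 529, 1518]
Total after period 2: 388 + 408 + 529 + 1518 = 2843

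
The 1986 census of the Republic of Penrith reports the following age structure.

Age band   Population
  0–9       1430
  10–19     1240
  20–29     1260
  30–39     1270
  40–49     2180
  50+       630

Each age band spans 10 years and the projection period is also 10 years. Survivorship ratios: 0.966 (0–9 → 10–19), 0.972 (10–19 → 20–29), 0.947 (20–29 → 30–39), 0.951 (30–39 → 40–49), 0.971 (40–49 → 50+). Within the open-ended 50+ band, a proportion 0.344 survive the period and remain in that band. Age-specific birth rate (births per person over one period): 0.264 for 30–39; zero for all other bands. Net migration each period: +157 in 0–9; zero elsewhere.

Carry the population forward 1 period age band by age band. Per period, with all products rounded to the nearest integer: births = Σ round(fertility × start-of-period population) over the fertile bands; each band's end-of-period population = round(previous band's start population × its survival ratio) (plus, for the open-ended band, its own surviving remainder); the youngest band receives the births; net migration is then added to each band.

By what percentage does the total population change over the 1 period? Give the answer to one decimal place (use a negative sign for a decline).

Numbering the bands 1..6 from youngest to oldest:
— Period 1 —
Births: 1270 * 0.264 = 335
Band 2: 1430 * 0.966 = 1381
Band 3: 1240 * 0.972 = 1205
Band 4: 1260 * 0.947 = 1193
Band 5: 1270 * 0.951 = 1208
Band 6: 2180 * 0.971 + 630 * 0.344 = 2117 + 217 = 2334
Net migration: Band 1 + 157 → 492
→ [492, 1381, 1205, 1193, 1208, 2334]
Total: 8010 → 7813; change = -197; percentage change = -2.5%

-2.5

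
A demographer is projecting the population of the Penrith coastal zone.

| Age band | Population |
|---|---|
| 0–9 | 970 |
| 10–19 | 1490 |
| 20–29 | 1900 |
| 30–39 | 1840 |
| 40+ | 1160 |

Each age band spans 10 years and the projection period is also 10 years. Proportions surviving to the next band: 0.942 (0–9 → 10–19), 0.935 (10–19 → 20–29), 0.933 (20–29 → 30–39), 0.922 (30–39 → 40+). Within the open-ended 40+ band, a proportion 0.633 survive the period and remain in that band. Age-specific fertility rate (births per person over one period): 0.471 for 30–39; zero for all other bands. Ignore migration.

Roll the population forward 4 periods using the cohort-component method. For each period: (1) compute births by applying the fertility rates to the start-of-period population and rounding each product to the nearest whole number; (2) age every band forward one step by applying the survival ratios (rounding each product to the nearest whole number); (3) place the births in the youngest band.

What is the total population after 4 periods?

5169

Numbering the bands 1..5 from youngest to oldest:
Period 1:
Births: 1840 × 0.471 = 867
Band 2: 970 × 0.942 = 914
Band 3: 1490 × 0.935 = 1393
Band 4: 1900 × 0.933 = 1773
Band 5: 1840 × 0.922 + 1160 × 0.633 = 1696 + 734 = 2430
Population now: 0–9=867, 10–19=914, 20–29=1393, 30–39=1773, 40+=2430
Period 2:
Births: 1773 × 0.471 = 835
Band 2: 867 × 0.942 = 817
Band 3: 914 × 0.935 = 855
Band 4: 1393 × 0.933 = 1300
Band 5: 1773 × 0.922 + 2430 × 0.633 = 1635 + 1538 = 3173
Population now: 0–9=835, 10–19=817, 20–29=855, 30–39=1300, 40+=3173
Period 3:
Births: 1300 × 0.471 = 612
Band 2: 835 × 0.942 = 787
Band 3: 817 × 0.935 = 764
Band 4: 855 × 0.933 = 798
Band 5: 1300 × 0.922 + 3173 × 0.633 = 1199 + 2009 = 3208
Population now: 0–9=612, 10–19=787, 20–29=764, 30–39=798, 40+=3208
Period 4:
Births: 798 × 0.471 = 376
Band 2: 612 × 0.942 = 577
Band 3: 787 × 0.935 = 736
Band 4: 764 × 0.933 = 713
Band 5: 798 × 0.922 + 3208 × 0.633 = 736 + 2031 = 2767
Population now: 0–9=376, 10–19=577, 20–29=736, 30–39=713, 40+=2767
Total after period 4: 376 + 577 + 736 + 713 + 2767 = 5169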